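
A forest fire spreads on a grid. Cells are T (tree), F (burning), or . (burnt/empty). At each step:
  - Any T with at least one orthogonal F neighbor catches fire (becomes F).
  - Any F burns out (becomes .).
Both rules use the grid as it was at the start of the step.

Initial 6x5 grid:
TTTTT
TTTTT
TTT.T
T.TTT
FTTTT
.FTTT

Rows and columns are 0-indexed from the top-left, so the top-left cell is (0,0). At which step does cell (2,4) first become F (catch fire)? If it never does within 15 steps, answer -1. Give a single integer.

Step 1: cell (2,4)='T' (+3 fires, +2 burnt)
Step 2: cell (2,4)='T' (+3 fires, +3 burnt)
Step 3: cell (2,4)='T' (+5 fires, +3 burnt)
Step 4: cell (2,4)='T' (+5 fires, +5 burnt)
Step 5: cell (2,4)='T' (+3 fires, +5 burnt)
Step 6: cell (2,4)='F' (+3 fires, +3 burnt)
  -> target ignites at step 6
Step 7: cell (2,4)='.' (+2 fires, +3 burnt)
Step 8: cell (2,4)='.' (+1 fires, +2 burnt)
Step 9: cell (2,4)='.' (+0 fires, +1 burnt)
  fire out at step 9

6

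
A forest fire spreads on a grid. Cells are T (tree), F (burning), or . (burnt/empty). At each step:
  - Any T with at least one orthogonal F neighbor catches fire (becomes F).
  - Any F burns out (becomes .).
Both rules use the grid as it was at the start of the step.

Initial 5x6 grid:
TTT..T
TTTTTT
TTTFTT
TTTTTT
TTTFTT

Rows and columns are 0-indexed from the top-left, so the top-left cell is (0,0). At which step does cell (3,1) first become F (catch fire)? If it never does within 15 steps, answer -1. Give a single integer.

Step 1: cell (3,1)='T' (+6 fires, +2 burnt)
Step 2: cell (3,1)='T' (+8 fires, +6 burnt)
Step 3: cell (3,1)='F' (+7 fires, +8 burnt)
  -> target ignites at step 3
Step 4: cell (3,1)='.' (+4 fires, +7 burnt)
Step 5: cell (3,1)='.' (+1 fires, +4 burnt)
Step 6: cell (3,1)='.' (+0 fires, +1 burnt)
  fire out at step 6

3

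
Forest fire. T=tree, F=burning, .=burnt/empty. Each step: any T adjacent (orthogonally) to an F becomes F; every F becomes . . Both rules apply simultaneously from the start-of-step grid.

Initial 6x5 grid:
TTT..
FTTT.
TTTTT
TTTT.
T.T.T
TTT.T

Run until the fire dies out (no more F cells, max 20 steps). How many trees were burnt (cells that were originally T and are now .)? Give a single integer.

Step 1: +3 fires, +1 burnt (F count now 3)
Step 2: +4 fires, +3 burnt (F count now 4)
Step 3: +5 fires, +4 burnt (F count now 5)
Step 4: +3 fires, +5 burnt (F count now 3)
Step 5: +4 fires, +3 burnt (F count now 4)
Step 6: +1 fires, +4 burnt (F count now 1)
Step 7: +0 fires, +1 burnt (F count now 0)
Fire out after step 7
Initially T: 22, now '.': 28
Total burnt (originally-T cells now '.'): 20

Answer: 20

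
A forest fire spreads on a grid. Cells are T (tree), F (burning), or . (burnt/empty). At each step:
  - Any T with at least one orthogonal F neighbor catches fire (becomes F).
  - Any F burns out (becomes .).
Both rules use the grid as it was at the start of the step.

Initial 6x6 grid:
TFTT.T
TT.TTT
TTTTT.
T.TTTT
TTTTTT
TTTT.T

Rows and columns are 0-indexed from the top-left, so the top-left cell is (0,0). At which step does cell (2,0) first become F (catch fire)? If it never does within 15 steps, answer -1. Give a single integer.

Step 1: cell (2,0)='T' (+3 fires, +1 burnt)
Step 2: cell (2,0)='T' (+3 fires, +3 burnt)
Step 3: cell (2,0)='F' (+3 fires, +3 burnt)
  -> target ignites at step 3
Step 4: cell (2,0)='.' (+4 fires, +3 burnt)
Step 5: cell (2,0)='.' (+5 fires, +4 burnt)
Step 6: cell (2,0)='.' (+6 fires, +5 burnt)
Step 7: cell (2,0)='.' (+4 fires, +6 burnt)
Step 8: cell (2,0)='.' (+1 fires, +4 burnt)
Step 9: cell (2,0)='.' (+1 fires, +1 burnt)
Step 10: cell (2,0)='.' (+0 fires, +1 burnt)
  fire out at step 10

3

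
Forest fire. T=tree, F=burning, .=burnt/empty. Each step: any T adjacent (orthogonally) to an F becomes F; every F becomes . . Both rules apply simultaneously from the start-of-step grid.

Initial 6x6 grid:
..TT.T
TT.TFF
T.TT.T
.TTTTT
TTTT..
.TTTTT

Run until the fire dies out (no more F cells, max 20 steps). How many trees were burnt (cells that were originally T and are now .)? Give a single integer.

Answer: 21

Derivation:
Step 1: +3 fires, +2 burnt (F count now 3)
Step 2: +3 fires, +3 burnt (F count now 3)
Step 3: +4 fires, +3 burnt (F count now 4)
Step 4: +2 fires, +4 burnt (F count now 2)
Step 5: +3 fires, +2 burnt (F count now 3)
Step 6: +3 fires, +3 burnt (F count now 3)
Step 7: +3 fires, +3 burnt (F count now 3)
Step 8: +0 fires, +3 burnt (F count now 0)
Fire out after step 8
Initially T: 24, now '.': 33
Total burnt (originally-T cells now '.'): 21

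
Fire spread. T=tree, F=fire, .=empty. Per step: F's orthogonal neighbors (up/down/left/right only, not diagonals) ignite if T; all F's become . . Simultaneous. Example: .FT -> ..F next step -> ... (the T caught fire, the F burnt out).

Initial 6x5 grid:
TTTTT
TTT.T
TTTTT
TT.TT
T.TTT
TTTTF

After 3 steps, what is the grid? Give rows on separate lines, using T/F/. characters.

Step 1: 2 trees catch fire, 1 burn out
  TTTTT
  TTT.T
  TTTTT
  TT.TT
  T.TTF
  TTTF.
Step 2: 3 trees catch fire, 2 burn out
  TTTTT
  TTT.T
  TTTTT
  TT.TF
  T.TF.
  TTF..
Step 3: 4 trees catch fire, 3 burn out
  TTTTT
  TTT.T
  TTTTF
  TT.F.
  T.F..
  TF...

TTTTT
TTT.T
TTTTF
TT.F.
T.F..
TF...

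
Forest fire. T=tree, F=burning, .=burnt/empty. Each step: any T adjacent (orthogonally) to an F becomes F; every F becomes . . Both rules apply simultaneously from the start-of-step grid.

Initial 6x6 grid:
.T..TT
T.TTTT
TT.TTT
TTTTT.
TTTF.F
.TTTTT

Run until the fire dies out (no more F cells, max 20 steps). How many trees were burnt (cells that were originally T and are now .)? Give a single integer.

Answer: 25

Derivation:
Step 1: +4 fires, +2 burnt (F count now 4)
Step 2: +6 fires, +4 burnt (F count now 6)
Step 3: +5 fires, +6 burnt (F count now 5)
Step 4: +5 fires, +5 burnt (F count now 5)
Step 5: +3 fires, +5 burnt (F count now 3)
Step 6: +2 fires, +3 burnt (F count now 2)
Step 7: +0 fires, +2 burnt (F count now 0)
Fire out after step 7
Initially T: 26, now '.': 35
Total burnt (originally-T cells now '.'): 25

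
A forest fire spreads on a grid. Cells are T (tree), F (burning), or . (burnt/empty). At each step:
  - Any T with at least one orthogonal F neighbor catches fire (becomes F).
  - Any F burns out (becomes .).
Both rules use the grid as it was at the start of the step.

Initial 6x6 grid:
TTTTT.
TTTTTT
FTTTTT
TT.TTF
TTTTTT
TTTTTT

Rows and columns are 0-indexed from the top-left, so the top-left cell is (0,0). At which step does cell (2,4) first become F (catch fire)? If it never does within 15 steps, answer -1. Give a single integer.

Step 1: cell (2,4)='T' (+6 fires, +2 burnt)
Step 2: cell (2,4)='F' (+10 fires, +6 burnt)
  -> target ignites at step 2
Step 3: cell (2,4)='.' (+8 fires, +10 burnt)
Step 4: cell (2,4)='.' (+6 fires, +8 burnt)
Step 5: cell (2,4)='.' (+2 fires, +6 burnt)
Step 6: cell (2,4)='.' (+0 fires, +2 burnt)
  fire out at step 6

2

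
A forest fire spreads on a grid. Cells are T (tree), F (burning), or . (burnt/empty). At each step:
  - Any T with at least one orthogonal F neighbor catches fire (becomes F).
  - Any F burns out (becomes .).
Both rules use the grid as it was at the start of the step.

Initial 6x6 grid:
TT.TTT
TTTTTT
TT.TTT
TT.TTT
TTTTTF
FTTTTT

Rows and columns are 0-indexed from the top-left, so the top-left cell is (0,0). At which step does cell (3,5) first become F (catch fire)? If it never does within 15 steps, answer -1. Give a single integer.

Step 1: cell (3,5)='F' (+5 fires, +2 burnt)
  -> target ignites at step 1
Step 2: cell (3,5)='.' (+7 fires, +5 burnt)
Step 3: cell (3,5)='.' (+7 fires, +7 burnt)
Step 4: cell (3,5)='.' (+5 fires, +7 burnt)
Step 5: cell (3,5)='.' (+4 fires, +5 burnt)
Step 6: cell (3,5)='.' (+3 fires, +4 burnt)
Step 7: cell (3,5)='.' (+0 fires, +3 burnt)
  fire out at step 7

1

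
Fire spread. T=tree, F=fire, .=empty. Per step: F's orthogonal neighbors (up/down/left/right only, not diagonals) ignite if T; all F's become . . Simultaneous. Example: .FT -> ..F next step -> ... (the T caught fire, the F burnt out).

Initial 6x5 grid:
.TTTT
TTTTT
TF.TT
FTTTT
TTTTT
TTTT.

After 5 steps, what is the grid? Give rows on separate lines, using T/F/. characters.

Step 1: 4 trees catch fire, 2 burn out
  .TTTT
  TFTTT
  F..TT
  .FTTT
  FTTTT
  TTTT.
Step 2: 6 trees catch fire, 4 burn out
  .FTTT
  F.FTT
  ...TT
  ..FTT
  .FTTT
  FTTT.
Step 3: 5 trees catch fire, 6 burn out
  ..FTT
  ...FT
  ...TT
  ...FT
  ..FTT
  .FTT.
Step 4: 6 trees catch fire, 5 burn out
  ...FT
  ....F
  ...FT
  ....F
  ...FT
  ..FT.
Step 5: 4 trees catch fire, 6 burn out
  ....F
  .....
  ....F
  .....
  ....F
  ...F.

....F
.....
....F
.....
....F
...F.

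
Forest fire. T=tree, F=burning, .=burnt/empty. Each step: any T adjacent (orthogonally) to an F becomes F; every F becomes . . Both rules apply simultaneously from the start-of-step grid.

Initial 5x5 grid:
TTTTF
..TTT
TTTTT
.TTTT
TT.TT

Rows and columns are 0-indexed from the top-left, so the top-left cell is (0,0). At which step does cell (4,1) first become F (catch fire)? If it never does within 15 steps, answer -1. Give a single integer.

Step 1: cell (4,1)='T' (+2 fires, +1 burnt)
Step 2: cell (4,1)='T' (+3 fires, +2 burnt)
Step 3: cell (4,1)='T' (+4 fires, +3 burnt)
Step 4: cell (4,1)='T' (+4 fires, +4 burnt)
Step 5: cell (4,1)='T' (+3 fires, +4 burnt)
Step 6: cell (4,1)='T' (+2 fires, +3 burnt)
Step 7: cell (4,1)='F' (+1 fires, +2 burnt)
  -> target ignites at step 7
Step 8: cell (4,1)='.' (+1 fires, +1 burnt)
Step 9: cell (4,1)='.' (+0 fires, +1 burnt)
  fire out at step 9

7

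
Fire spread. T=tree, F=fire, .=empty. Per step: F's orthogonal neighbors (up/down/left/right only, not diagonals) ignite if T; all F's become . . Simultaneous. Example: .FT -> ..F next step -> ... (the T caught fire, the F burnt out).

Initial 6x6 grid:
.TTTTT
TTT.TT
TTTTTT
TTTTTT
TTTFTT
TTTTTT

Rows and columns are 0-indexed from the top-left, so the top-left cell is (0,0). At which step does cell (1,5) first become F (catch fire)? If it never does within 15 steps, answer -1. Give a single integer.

Step 1: cell (1,5)='T' (+4 fires, +1 burnt)
Step 2: cell (1,5)='T' (+7 fires, +4 burnt)
Step 3: cell (1,5)='T' (+7 fires, +7 burnt)
Step 4: cell (1,5)='T' (+6 fires, +7 burnt)
Step 5: cell (1,5)='F' (+5 fires, +6 burnt)
  -> target ignites at step 5
Step 6: cell (1,5)='.' (+4 fires, +5 burnt)
Step 7: cell (1,5)='.' (+0 fires, +4 burnt)
  fire out at step 7

5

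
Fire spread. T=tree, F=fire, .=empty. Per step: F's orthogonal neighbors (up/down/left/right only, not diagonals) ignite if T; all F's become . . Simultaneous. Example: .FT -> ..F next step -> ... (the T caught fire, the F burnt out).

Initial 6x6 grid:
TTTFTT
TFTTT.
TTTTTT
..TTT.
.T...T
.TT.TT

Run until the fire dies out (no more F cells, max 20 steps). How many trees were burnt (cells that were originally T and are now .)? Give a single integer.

Step 1: +7 fires, +2 burnt (F count now 7)
Step 2: +6 fires, +7 burnt (F count now 6)
Step 3: +3 fires, +6 burnt (F count now 3)
Step 4: +2 fires, +3 burnt (F count now 2)
Step 5: +0 fires, +2 burnt (F count now 0)
Fire out after step 5
Initially T: 24, now '.': 30
Total burnt (originally-T cells now '.'): 18

Answer: 18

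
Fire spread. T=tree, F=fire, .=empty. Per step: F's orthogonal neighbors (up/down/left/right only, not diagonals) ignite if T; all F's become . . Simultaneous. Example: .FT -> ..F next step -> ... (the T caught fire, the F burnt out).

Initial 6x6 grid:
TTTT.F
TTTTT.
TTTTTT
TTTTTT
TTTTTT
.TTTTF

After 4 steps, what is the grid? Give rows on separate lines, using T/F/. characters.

Step 1: 2 trees catch fire, 2 burn out
  TTTT..
  TTTTT.
  TTTTTT
  TTTTTT
  TTTTTF
  .TTTF.
Step 2: 3 trees catch fire, 2 burn out
  TTTT..
  TTTTT.
  TTTTTT
  TTTTTF
  TTTTF.
  .TTF..
Step 3: 4 trees catch fire, 3 burn out
  TTTT..
  TTTTT.
  TTTTTF
  TTTTF.
  TTTF..
  .TF...
Step 4: 4 trees catch fire, 4 burn out
  TTTT..
  TTTTT.
  TTTTF.
  TTTF..
  TTF...
  .F....

TTTT..
TTTTT.
TTTTF.
TTTF..
TTF...
.F....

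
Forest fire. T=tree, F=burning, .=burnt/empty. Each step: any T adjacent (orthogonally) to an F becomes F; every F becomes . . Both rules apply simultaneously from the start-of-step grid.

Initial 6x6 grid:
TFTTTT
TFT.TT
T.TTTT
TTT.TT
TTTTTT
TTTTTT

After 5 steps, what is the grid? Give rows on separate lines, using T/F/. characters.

Step 1: 4 trees catch fire, 2 burn out
  F.FTTT
  F.F.TT
  T.TTTT
  TTT.TT
  TTTTTT
  TTTTTT
Step 2: 3 trees catch fire, 4 burn out
  ...FTT
  ....TT
  F.FTTT
  TTT.TT
  TTTTTT
  TTTTTT
Step 3: 4 trees catch fire, 3 burn out
  ....FT
  ....TT
  ...FTT
  FTF.TT
  TTTTTT
  TTTTTT
Step 4: 6 trees catch fire, 4 burn out
  .....F
  ....FT
  ....FT
  .F..TT
  FTFTTT
  TTTTTT
Step 5: 7 trees catch fire, 6 burn out
  ......
  .....F
  .....F
  ....FT
  .F.FTT
  FTFTTT

......
.....F
.....F
....FT
.F.FTT
FTFTTT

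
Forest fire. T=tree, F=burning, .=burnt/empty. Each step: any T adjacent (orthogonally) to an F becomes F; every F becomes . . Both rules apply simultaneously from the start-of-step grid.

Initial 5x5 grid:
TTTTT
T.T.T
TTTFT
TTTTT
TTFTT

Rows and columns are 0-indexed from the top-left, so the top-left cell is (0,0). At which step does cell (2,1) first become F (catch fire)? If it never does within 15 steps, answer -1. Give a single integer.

Step 1: cell (2,1)='T' (+6 fires, +2 burnt)
Step 2: cell (2,1)='F' (+7 fires, +6 burnt)
  -> target ignites at step 2
Step 3: cell (2,1)='.' (+4 fires, +7 burnt)
Step 4: cell (2,1)='.' (+3 fires, +4 burnt)
Step 5: cell (2,1)='.' (+1 fires, +3 burnt)
Step 6: cell (2,1)='.' (+0 fires, +1 burnt)
  fire out at step 6

2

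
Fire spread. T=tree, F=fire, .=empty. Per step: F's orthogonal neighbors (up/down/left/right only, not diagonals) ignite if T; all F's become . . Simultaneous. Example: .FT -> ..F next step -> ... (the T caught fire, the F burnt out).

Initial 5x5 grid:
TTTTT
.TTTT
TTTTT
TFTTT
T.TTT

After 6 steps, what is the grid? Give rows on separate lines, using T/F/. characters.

Step 1: 3 trees catch fire, 1 burn out
  TTTTT
  .TTTT
  TFTTT
  F.FTT
  T.TTT
Step 2: 6 trees catch fire, 3 burn out
  TTTTT
  .FTTT
  F.FTT
  ...FT
  F.FTT
Step 3: 5 trees catch fire, 6 burn out
  TFTTT
  ..FTT
  ...FT
  ....F
  ...FT
Step 4: 5 trees catch fire, 5 burn out
  F.FTT
  ...FT
  ....F
  .....
  ....F
Step 5: 2 trees catch fire, 5 burn out
  ...FT
  ....F
  .....
  .....
  .....
Step 6: 1 trees catch fire, 2 burn out
  ....F
  .....
  .....
  .....
  .....

....F
.....
.....
.....
.....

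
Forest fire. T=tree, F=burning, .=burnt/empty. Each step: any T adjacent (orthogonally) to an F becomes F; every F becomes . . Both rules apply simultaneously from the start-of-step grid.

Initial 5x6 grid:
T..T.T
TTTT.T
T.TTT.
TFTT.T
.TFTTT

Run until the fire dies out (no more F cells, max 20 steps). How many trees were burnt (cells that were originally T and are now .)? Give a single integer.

Answer: 18

Derivation:
Step 1: +4 fires, +2 burnt (F count now 4)
Step 2: +4 fires, +4 burnt (F count now 4)
Step 3: +4 fires, +4 burnt (F count now 4)
Step 4: +5 fires, +4 burnt (F count now 5)
Step 5: +1 fires, +5 burnt (F count now 1)
Step 6: +0 fires, +1 burnt (F count now 0)
Fire out after step 6
Initially T: 20, now '.': 28
Total burnt (originally-T cells now '.'): 18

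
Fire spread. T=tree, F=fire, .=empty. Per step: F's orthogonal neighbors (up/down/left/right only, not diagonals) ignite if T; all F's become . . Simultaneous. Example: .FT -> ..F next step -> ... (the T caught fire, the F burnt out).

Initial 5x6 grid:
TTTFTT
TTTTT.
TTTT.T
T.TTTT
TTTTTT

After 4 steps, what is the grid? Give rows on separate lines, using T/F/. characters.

Step 1: 3 trees catch fire, 1 burn out
  TTF.FT
  TTTFT.
  TTTT.T
  T.TTTT
  TTTTTT
Step 2: 5 trees catch fire, 3 burn out
  TF...F
  TTF.F.
  TTTF.T
  T.TTTT
  TTTTTT
Step 3: 4 trees catch fire, 5 burn out
  F.....
  TF....
  TTF..T
  T.TFTT
  TTTTTT
Step 4: 5 trees catch fire, 4 burn out
  ......
  F.....
  TF...T
  T.F.FT
  TTTFTT

......
F.....
TF...T
T.F.FT
TTTFTT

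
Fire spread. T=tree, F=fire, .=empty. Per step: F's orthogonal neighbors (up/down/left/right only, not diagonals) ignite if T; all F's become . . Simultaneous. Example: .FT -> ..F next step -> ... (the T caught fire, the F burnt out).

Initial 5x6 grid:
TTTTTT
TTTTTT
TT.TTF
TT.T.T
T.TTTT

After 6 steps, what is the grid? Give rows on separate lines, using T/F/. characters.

Step 1: 3 trees catch fire, 1 burn out
  TTTTTT
  TTTTTF
  TT.TF.
  TT.T.F
  T.TTTT
Step 2: 4 trees catch fire, 3 burn out
  TTTTTF
  TTTTF.
  TT.F..
  TT.T..
  T.TTTF
Step 3: 4 trees catch fire, 4 burn out
  TTTTF.
  TTTF..
  TT....
  TT.F..
  T.TTF.
Step 4: 3 trees catch fire, 4 burn out
  TTTF..
  TTF...
  TT....
  TT....
  T.TF..
Step 5: 3 trees catch fire, 3 burn out
  TTF...
  TF....
  TT....
  TT....
  T.F...
Step 6: 3 trees catch fire, 3 burn out
  TF....
  F.....
  TF....
  TT....
  T.....

TF....
F.....
TF....
TT....
T.....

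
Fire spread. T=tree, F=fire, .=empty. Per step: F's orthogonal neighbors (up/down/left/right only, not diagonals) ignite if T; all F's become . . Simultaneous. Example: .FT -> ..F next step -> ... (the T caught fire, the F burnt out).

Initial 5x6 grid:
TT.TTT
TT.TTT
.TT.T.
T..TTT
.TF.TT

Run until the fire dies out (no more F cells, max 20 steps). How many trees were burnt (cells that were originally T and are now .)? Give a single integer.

Step 1: +1 fires, +1 burnt (F count now 1)
Step 2: +0 fires, +1 burnt (F count now 0)
Fire out after step 2
Initially T: 20, now '.': 11
Total burnt (originally-T cells now '.'): 1

Answer: 1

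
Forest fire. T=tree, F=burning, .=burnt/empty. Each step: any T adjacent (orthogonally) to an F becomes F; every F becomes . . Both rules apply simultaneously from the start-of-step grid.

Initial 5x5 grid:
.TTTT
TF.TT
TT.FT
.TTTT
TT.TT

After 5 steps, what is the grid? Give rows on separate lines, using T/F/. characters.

Step 1: 6 trees catch fire, 2 burn out
  .FTTT
  F..FT
  TF..F
  .TTFT
  TT.TT
Step 2: 8 trees catch fire, 6 burn out
  ..FFT
  ....F
  F....
  .FF.F
  TT.FT
Step 3: 3 trees catch fire, 8 burn out
  ....F
  .....
  .....
  .....
  TF..F
Step 4: 1 trees catch fire, 3 burn out
  .....
  .....
  .....
  .....
  F....
Step 5: 0 trees catch fire, 1 burn out
  .....
  .....
  .....
  .....
  .....

.....
.....
.....
.....
.....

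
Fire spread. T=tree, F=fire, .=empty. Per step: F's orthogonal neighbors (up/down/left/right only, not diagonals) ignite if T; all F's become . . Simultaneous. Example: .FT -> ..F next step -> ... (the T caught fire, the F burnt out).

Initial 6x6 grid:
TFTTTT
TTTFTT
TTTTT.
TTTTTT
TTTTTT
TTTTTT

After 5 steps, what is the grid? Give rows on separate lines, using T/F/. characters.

Step 1: 7 trees catch fire, 2 burn out
  F.FFTT
  TFF.FT
  TTTFT.
  TTTTTT
  TTTTTT
  TTTTTT
Step 2: 7 trees catch fire, 7 burn out
  ....FT
  F....F
  TFF.F.
  TTTFTT
  TTTTTT
  TTTTTT
Step 3: 6 trees catch fire, 7 burn out
  .....F
  ......
  F.....
  TFF.FT
  TTTFTT
  TTTTTT
Step 4: 6 trees catch fire, 6 burn out
  ......
  ......
  ......
  F....F
  TFF.FT
  TTTFTT
Step 5: 5 trees catch fire, 6 burn out
  ......
  ......
  ......
  ......
  F....F
  TFF.FT

......
......
......
......
F....F
TFF.FT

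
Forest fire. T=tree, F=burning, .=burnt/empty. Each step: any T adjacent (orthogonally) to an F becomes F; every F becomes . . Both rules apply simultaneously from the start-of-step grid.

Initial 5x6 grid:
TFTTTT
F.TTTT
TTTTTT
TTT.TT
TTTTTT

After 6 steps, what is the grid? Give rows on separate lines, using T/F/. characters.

Step 1: 3 trees catch fire, 2 burn out
  F.FTTT
  ..TTTT
  FTTTTT
  TTT.TT
  TTTTTT
Step 2: 4 trees catch fire, 3 burn out
  ...FTT
  ..FTTT
  .FTTTT
  FTT.TT
  TTTTTT
Step 3: 5 trees catch fire, 4 burn out
  ....FT
  ...FTT
  ..FTTT
  .FT.TT
  FTTTTT
Step 4: 5 trees catch fire, 5 burn out
  .....F
  ....FT
  ...FTT
  ..F.TT
  .FTTTT
Step 5: 3 trees catch fire, 5 burn out
  ......
  .....F
  ....FT
  ....TT
  ..FTTT
Step 6: 3 trees catch fire, 3 burn out
  ......
  ......
  .....F
  ....FT
  ...FTT

......
......
.....F
....FT
...FTT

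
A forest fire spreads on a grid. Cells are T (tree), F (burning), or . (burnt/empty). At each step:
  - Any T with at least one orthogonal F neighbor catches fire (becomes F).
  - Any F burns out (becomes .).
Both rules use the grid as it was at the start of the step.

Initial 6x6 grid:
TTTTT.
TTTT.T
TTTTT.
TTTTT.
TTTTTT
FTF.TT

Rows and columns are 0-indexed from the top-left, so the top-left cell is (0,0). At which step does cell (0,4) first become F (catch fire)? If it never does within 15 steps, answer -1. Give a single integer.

Step 1: cell (0,4)='T' (+3 fires, +2 burnt)
Step 2: cell (0,4)='T' (+4 fires, +3 burnt)
Step 3: cell (0,4)='T' (+5 fires, +4 burnt)
Step 4: cell (0,4)='T' (+7 fires, +5 burnt)
Step 5: cell (0,4)='T' (+6 fires, +7 burnt)
Step 6: cell (0,4)='T' (+2 fires, +6 burnt)
Step 7: cell (0,4)='F' (+1 fires, +2 burnt)
  -> target ignites at step 7
Step 8: cell (0,4)='.' (+0 fires, +1 burnt)
  fire out at step 8

7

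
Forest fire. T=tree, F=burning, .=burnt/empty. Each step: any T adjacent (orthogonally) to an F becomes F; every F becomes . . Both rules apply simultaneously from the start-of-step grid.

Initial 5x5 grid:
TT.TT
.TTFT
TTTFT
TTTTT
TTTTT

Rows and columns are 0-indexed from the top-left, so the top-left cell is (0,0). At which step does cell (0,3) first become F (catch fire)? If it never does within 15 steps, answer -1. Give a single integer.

Step 1: cell (0,3)='F' (+6 fires, +2 burnt)
  -> target ignites at step 1
Step 2: cell (0,3)='.' (+6 fires, +6 burnt)
Step 3: cell (0,3)='.' (+5 fires, +6 burnt)
Step 4: cell (0,3)='.' (+3 fires, +5 burnt)
Step 5: cell (0,3)='.' (+1 fires, +3 burnt)
Step 6: cell (0,3)='.' (+0 fires, +1 burnt)
  fire out at step 6

1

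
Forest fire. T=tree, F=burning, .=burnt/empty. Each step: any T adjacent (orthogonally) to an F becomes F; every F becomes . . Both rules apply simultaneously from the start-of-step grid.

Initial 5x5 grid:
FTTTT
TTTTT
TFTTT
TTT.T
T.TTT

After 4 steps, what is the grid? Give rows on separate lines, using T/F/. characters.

Step 1: 6 trees catch fire, 2 burn out
  .FTTT
  FFTTT
  F.FTT
  TFT.T
  T.TTT
Step 2: 5 trees catch fire, 6 burn out
  ..FTT
  ..FTT
  ...FT
  F.F.T
  T.TTT
Step 3: 5 trees catch fire, 5 burn out
  ...FT
  ...FT
  ....F
  ....T
  F.FTT
Step 4: 4 trees catch fire, 5 burn out
  ....F
  ....F
  .....
  ....F
  ...FT

....F
....F
.....
....F
...FT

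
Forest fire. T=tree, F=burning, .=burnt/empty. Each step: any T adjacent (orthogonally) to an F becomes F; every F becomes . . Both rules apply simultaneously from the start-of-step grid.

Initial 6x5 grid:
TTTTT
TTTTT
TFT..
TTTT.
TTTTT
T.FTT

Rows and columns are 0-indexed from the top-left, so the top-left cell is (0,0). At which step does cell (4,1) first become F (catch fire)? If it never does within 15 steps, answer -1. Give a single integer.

Step 1: cell (4,1)='T' (+6 fires, +2 burnt)
Step 2: cell (4,1)='F' (+8 fires, +6 burnt)
  -> target ignites at step 2
Step 3: cell (4,1)='.' (+6 fires, +8 burnt)
Step 4: cell (4,1)='.' (+3 fires, +6 burnt)
Step 5: cell (4,1)='.' (+1 fires, +3 burnt)
Step 6: cell (4,1)='.' (+0 fires, +1 burnt)
  fire out at step 6

2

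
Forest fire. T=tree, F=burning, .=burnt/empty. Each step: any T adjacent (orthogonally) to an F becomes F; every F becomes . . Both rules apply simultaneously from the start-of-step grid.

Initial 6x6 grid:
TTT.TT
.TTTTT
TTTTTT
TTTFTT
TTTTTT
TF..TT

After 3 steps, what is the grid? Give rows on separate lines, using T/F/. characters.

Step 1: 6 trees catch fire, 2 burn out
  TTT.TT
  .TTTTT
  TTTFTT
  TTF.FT
  TFTFTT
  F...TT
Step 2: 8 trees catch fire, 6 burn out
  TTT.TT
  .TTFTT
  TTF.FT
  TF...F
  F.F.FT
  ....TT
Step 3: 7 trees catch fire, 8 burn out
  TTT.TT
  .TF.FT
  TF...F
  F.....
  .....F
  ....FT

TTT.TT
.TF.FT
TF...F
F.....
.....F
....FT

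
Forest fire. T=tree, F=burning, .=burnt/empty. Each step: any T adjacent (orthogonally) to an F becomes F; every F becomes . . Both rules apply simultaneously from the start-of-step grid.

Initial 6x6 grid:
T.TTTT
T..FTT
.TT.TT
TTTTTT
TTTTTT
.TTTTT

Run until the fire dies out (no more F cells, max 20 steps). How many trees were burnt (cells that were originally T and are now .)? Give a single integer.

Answer: 27

Derivation:
Step 1: +2 fires, +1 burnt (F count now 2)
Step 2: +4 fires, +2 burnt (F count now 4)
Step 3: +3 fires, +4 burnt (F count now 3)
Step 4: +3 fires, +3 burnt (F count now 3)
Step 5: +4 fires, +3 burnt (F count now 4)
Step 6: +5 fires, +4 burnt (F count now 5)
Step 7: +4 fires, +5 burnt (F count now 4)
Step 8: +2 fires, +4 burnt (F count now 2)
Step 9: +0 fires, +2 burnt (F count now 0)
Fire out after step 9
Initially T: 29, now '.': 34
Total burnt (originally-T cells now '.'): 27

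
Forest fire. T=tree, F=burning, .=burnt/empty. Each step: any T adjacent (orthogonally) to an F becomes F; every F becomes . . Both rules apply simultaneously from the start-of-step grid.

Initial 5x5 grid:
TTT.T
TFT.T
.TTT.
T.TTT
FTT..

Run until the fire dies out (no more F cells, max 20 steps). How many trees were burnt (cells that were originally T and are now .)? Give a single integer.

Answer: 14

Derivation:
Step 1: +6 fires, +2 burnt (F count now 6)
Step 2: +4 fires, +6 burnt (F count now 4)
Step 3: +2 fires, +4 burnt (F count now 2)
Step 4: +1 fires, +2 burnt (F count now 1)
Step 5: +1 fires, +1 burnt (F count now 1)
Step 6: +0 fires, +1 burnt (F count now 0)
Fire out after step 6
Initially T: 16, now '.': 23
Total burnt (originally-T cells now '.'): 14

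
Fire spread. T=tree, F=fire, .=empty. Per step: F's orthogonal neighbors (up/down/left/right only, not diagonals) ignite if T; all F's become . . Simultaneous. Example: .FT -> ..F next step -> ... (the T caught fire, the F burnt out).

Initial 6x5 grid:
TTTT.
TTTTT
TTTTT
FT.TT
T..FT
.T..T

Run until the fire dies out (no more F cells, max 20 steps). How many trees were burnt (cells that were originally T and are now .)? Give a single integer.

Step 1: +5 fires, +2 burnt (F count now 5)
Step 2: +5 fires, +5 burnt (F count now 5)
Step 3: +5 fires, +5 burnt (F count now 5)
Step 4: +4 fires, +5 burnt (F count now 4)
Step 5: +1 fires, +4 burnt (F count now 1)
Step 6: +0 fires, +1 burnt (F count now 0)
Fire out after step 6
Initially T: 21, now '.': 29
Total burnt (originally-T cells now '.'): 20

Answer: 20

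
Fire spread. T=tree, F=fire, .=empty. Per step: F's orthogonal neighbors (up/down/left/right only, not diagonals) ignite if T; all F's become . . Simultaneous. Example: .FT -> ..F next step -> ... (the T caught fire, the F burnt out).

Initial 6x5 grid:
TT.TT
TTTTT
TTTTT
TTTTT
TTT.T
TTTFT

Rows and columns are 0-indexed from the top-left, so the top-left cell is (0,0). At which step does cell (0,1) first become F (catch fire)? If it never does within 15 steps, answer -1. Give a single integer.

Step 1: cell (0,1)='T' (+2 fires, +1 burnt)
Step 2: cell (0,1)='T' (+3 fires, +2 burnt)
Step 3: cell (0,1)='T' (+4 fires, +3 burnt)
Step 4: cell (0,1)='T' (+5 fires, +4 burnt)
Step 5: cell (0,1)='T' (+5 fires, +5 burnt)
Step 6: cell (0,1)='T' (+4 fires, +5 burnt)
Step 7: cell (0,1)='F' (+3 fires, +4 burnt)
  -> target ignites at step 7
Step 8: cell (0,1)='.' (+1 fires, +3 burnt)
Step 9: cell (0,1)='.' (+0 fires, +1 burnt)
  fire out at step 9

7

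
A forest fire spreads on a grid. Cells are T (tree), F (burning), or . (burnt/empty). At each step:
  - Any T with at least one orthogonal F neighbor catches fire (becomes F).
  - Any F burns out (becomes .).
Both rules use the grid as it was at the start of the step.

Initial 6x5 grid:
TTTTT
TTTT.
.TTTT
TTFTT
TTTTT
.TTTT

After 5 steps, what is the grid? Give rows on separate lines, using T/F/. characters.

Step 1: 4 trees catch fire, 1 burn out
  TTTTT
  TTTT.
  .TFTT
  TF.FT
  TTFTT
  .TTTT
Step 2: 8 trees catch fire, 4 burn out
  TTTTT
  TTFT.
  .F.FT
  F...F
  TF.FT
  .TFTT
Step 3: 8 trees catch fire, 8 burn out
  TTFTT
  TF.F.
  ....F
  .....
  F...F
  .F.FT
Step 4: 4 trees catch fire, 8 burn out
  TF.FT
  F....
  .....
  .....
  .....
  ....F
Step 5: 2 trees catch fire, 4 burn out
  F...F
  .....
  .....
  .....
  .....
  .....

F...F
.....
.....
.....
.....
.....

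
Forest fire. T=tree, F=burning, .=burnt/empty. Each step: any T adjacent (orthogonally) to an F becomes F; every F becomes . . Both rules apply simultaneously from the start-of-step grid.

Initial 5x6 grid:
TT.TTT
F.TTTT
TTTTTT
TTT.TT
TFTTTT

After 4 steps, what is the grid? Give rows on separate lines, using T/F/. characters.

Step 1: 5 trees catch fire, 2 burn out
  FT.TTT
  ..TTTT
  FTTTTT
  TFT.TT
  F.FTTT
Step 2: 5 trees catch fire, 5 burn out
  .F.TTT
  ..TTTT
  .FTTTT
  F.F.TT
  ...FTT
Step 3: 2 trees catch fire, 5 burn out
  ...TTT
  ..TTTT
  ..FTTT
  ....TT
  ....FT
Step 4: 4 trees catch fire, 2 burn out
  ...TTT
  ..FTTT
  ...FTT
  ....FT
  .....F

...TTT
..FTTT
...FTT
....FT
.....F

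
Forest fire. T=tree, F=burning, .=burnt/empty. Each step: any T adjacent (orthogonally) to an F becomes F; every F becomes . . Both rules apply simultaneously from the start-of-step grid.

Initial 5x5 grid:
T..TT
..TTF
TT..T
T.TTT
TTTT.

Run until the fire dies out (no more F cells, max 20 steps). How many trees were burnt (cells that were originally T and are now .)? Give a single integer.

Answer: 15

Derivation:
Step 1: +3 fires, +1 burnt (F count now 3)
Step 2: +3 fires, +3 burnt (F count now 3)
Step 3: +1 fires, +3 burnt (F count now 1)
Step 4: +2 fires, +1 burnt (F count now 2)
Step 5: +1 fires, +2 burnt (F count now 1)
Step 6: +1 fires, +1 burnt (F count now 1)
Step 7: +1 fires, +1 burnt (F count now 1)
Step 8: +1 fires, +1 burnt (F count now 1)
Step 9: +1 fires, +1 burnt (F count now 1)
Step 10: +1 fires, +1 burnt (F count now 1)
Step 11: +0 fires, +1 burnt (F count now 0)
Fire out after step 11
Initially T: 16, now '.': 24
Total burnt (originally-T cells now '.'): 15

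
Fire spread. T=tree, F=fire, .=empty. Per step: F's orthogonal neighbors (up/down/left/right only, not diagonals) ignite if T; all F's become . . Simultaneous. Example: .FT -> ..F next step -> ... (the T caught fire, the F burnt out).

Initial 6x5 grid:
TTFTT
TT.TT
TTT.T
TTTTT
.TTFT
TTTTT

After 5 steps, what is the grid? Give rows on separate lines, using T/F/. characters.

Step 1: 6 trees catch fire, 2 burn out
  TF.FT
  TT.TT
  TTT.T
  TTTFT
  .TF.F
  TTTFT
Step 2: 9 trees catch fire, 6 burn out
  F...F
  TF.FT
  TTT.T
  TTF.F
  .F...
  TTF.F
Step 3: 7 trees catch fire, 9 burn out
  .....
  F...F
  TFF.F
  TF...
  .....
  TF...
Step 4: 3 trees catch fire, 7 burn out
  .....
  .....
  F....
  F....
  .....
  F....
Step 5: 0 trees catch fire, 3 burn out
  .....
  .....
  .....
  .....
  .....
  .....

.....
.....
.....
.....
.....
.....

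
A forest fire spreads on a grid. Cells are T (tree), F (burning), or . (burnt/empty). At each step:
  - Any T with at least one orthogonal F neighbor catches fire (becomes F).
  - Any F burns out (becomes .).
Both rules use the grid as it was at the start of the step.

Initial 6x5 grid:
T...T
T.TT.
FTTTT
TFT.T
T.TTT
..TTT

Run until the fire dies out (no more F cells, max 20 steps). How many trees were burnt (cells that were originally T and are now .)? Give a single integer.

Answer: 18

Derivation:
Step 1: +4 fires, +2 burnt (F count now 4)
Step 2: +4 fires, +4 burnt (F count now 4)
Step 3: +4 fires, +4 burnt (F count now 4)
Step 4: +4 fires, +4 burnt (F count now 4)
Step 5: +2 fires, +4 burnt (F count now 2)
Step 6: +0 fires, +2 burnt (F count now 0)
Fire out after step 6
Initially T: 19, now '.': 29
Total burnt (originally-T cells now '.'): 18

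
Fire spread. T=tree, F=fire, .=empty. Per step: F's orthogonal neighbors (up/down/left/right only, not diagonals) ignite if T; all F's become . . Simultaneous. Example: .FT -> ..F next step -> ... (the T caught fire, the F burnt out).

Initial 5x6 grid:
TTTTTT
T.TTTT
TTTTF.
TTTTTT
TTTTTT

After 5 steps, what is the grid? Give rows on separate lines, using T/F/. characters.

Step 1: 3 trees catch fire, 1 burn out
  TTTTTT
  T.TTFT
  TTTF..
  TTTTFT
  TTTTTT
Step 2: 7 trees catch fire, 3 burn out
  TTTTFT
  T.TF.F
  TTF...
  TTTF.F
  TTTTFT
Step 3: 7 trees catch fire, 7 burn out
  TTTF.F
  T.F...
  TF....
  TTF...
  TTTF.F
Step 4: 4 trees catch fire, 7 burn out
  TTF...
  T.....
  F.....
  TF....
  TTF...
Step 5: 4 trees catch fire, 4 burn out
  TF....
  F.....
  ......
  F.....
  TF....

TF....
F.....
......
F.....
TF....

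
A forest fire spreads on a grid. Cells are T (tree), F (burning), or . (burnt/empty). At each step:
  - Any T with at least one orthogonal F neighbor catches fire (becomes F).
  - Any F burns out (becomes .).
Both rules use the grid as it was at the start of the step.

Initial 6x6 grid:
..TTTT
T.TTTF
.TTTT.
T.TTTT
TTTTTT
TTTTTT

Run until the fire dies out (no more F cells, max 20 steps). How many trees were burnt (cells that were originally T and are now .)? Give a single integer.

Answer: 28

Derivation:
Step 1: +2 fires, +1 burnt (F count now 2)
Step 2: +3 fires, +2 burnt (F count now 3)
Step 3: +4 fires, +3 burnt (F count now 4)
Step 4: +5 fires, +4 burnt (F count now 5)
Step 5: +5 fires, +5 burnt (F count now 5)
Step 6: +3 fires, +5 burnt (F count now 3)
Step 7: +2 fires, +3 burnt (F count now 2)
Step 8: +2 fires, +2 burnt (F count now 2)
Step 9: +2 fires, +2 burnt (F count now 2)
Step 10: +0 fires, +2 burnt (F count now 0)
Fire out after step 10
Initially T: 29, now '.': 35
Total burnt (originally-T cells now '.'): 28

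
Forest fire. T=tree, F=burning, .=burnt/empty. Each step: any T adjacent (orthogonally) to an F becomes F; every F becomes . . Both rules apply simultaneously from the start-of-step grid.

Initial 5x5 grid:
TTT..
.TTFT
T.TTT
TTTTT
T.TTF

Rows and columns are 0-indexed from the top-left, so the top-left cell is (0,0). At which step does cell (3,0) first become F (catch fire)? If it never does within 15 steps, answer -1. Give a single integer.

Step 1: cell (3,0)='T' (+5 fires, +2 burnt)
Step 2: cell (3,0)='T' (+6 fires, +5 burnt)
Step 3: cell (3,0)='T' (+2 fires, +6 burnt)
Step 4: cell (3,0)='T' (+2 fires, +2 burnt)
Step 5: cell (3,0)='F' (+1 fires, +2 burnt)
  -> target ignites at step 5
Step 6: cell (3,0)='.' (+2 fires, +1 burnt)
Step 7: cell (3,0)='.' (+0 fires, +2 burnt)
  fire out at step 7

5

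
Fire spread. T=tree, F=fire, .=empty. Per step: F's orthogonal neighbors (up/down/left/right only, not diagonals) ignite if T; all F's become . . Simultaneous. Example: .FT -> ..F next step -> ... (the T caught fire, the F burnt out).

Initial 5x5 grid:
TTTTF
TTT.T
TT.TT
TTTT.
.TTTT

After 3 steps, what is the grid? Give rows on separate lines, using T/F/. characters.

Step 1: 2 trees catch fire, 1 burn out
  TTTF.
  TTT.F
  TT.TT
  TTTT.
  .TTTT
Step 2: 2 trees catch fire, 2 burn out
  TTF..
  TTT..
  TT.TF
  TTTT.
  .TTTT
Step 3: 3 trees catch fire, 2 burn out
  TF...
  TTF..
  TT.F.
  TTTT.
  .TTTT

TF...
TTF..
TT.F.
TTTT.
.TTTT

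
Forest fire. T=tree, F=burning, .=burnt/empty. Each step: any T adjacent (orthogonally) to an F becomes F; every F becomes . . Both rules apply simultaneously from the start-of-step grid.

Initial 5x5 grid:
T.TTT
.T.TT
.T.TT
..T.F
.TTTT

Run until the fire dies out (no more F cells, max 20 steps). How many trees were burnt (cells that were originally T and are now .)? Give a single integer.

Answer: 12

Derivation:
Step 1: +2 fires, +1 burnt (F count now 2)
Step 2: +3 fires, +2 burnt (F count now 3)
Step 3: +3 fires, +3 burnt (F count now 3)
Step 4: +3 fires, +3 burnt (F count now 3)
Step 5: +1 fires, +3 burnt (F count now 1)
Step 6: +0 fires, +1 burnt (F count now 0)
Fire out after step 6
Initially T: 15, now '.': 22
Total burnt (originally-T cells now '.'): 12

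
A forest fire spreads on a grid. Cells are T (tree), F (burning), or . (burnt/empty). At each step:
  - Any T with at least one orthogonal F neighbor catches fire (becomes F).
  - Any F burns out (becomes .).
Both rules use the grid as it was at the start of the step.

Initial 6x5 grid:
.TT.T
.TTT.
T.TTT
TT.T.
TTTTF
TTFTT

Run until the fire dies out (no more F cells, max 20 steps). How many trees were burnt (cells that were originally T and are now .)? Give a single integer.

Step 1: +5 fires, +2 burnt (F count now 5)
Step 2: +3 fires, +5 burnt (F count now 3)
Step 3: +3 fires, +3 burnt (F count now 3)
Step 4: +4 fires, +3 burnt (F count now 4)
Step 5: +2 fires, +4 burnt (F count now 2)
Step 6: +2 fires, +2 burnt (F count now 2)
Step 7: +1 fires, +2 burnt (F count now 1)
Step 8: +0 fires, +1 burnt (F count now 0)
Fire out after step 8
Initially T: 21, now '.': 29
Total burnt (originally-T cells now '.'): 20

Answer: 20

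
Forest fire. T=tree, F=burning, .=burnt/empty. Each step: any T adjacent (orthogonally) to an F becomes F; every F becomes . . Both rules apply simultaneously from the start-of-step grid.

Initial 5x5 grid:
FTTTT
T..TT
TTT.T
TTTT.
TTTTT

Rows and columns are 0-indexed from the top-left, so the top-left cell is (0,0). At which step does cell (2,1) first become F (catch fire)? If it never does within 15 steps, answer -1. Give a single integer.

Step 1: cell (2,1)='T' (+2 fires, +1 burnt)
Step 2: cell (2,1)='T' (+2 fires, +2 burnt)
Step 3: cell (2,1)='F' (+3 fires, +2 burnt)
  -> target ignites at step 3
Step 4: cell (2,1)='.' (+5 fires, +3 burnt)
Step 5: cell (2,1)='.' (+3 fires, +5 burnt)
Step 6: cell (2,1)='.' (+3 fires, +3 burnt)
Step 7: cell (2,1)='.' (+1 fires, +3 burnt)
Step 8: cell (2,1)='.' (+1 fires, +1 burnt)
Step 9: cell (2,1)='.' (+0 fires, +1 burnt)
  fire out at step 9

3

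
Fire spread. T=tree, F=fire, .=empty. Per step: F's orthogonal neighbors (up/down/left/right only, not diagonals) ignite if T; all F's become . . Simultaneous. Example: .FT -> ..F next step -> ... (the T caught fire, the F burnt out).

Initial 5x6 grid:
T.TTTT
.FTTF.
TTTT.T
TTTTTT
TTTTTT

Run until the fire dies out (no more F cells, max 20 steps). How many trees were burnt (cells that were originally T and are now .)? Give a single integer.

Step 1: +4 fires, +2 burnt (F count now 4)
Step 2: +7 fires, +4 burnt (F count now 7)
Step 3: +4 fires, +7 burnt (F count now 4)
Step 4: +4 fires, +4 burnt (F count now 4)
Step 5: +2 fires, +4 burnt (F count now 2)
Step 6: +2 fires, +2 burnt (F count now 2)
Step 7: +0 fires, +2 burnt (F count now 0)
Fire out after step 7
Initially T: 24, now '.': 29
Total burnt (originally-T cells now '.'): 23

Answer: 23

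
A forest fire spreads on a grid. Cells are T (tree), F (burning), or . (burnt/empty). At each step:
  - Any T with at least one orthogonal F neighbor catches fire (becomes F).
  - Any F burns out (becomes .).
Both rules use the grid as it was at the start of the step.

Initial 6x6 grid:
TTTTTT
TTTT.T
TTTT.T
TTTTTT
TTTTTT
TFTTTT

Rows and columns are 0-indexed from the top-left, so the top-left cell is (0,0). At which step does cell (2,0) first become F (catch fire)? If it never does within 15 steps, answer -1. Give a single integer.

Step 1: cell (2,0)='T' (+3 fires, +1 burnt)
Step 2: cell (2,0)='T' (+4 fires, +3 burnt)
Step 3: cell (2,0)='T' (+5 fires, +4 burnt)
Step 4: cell (2,0)='F' (+6 fires, +5 burnt)
  -> target ignites at step 4
Step 5: cell (2,0)='.' (+6 fires, +6 burnt)
Step 6: cell (2,0)='.' (+4 fires, +6 burnt)
Step 7: cell (2,0)='.' (+2 fires, +4 burnt)
Step 8: cell (2,0)='.' (+2 fires, +2 burnt)
Step 9: cell (2,0)='.' (+1 fires, +2 burnt)
Step 10: cell (2,0)='.' (+0 fires, +1 burnt)
  fire out at step 10

4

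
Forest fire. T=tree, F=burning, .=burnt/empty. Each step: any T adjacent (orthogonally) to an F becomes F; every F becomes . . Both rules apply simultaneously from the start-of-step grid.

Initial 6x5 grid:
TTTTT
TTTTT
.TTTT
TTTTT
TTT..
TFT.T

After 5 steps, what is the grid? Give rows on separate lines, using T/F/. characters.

Step 1: 3 trees catch fire, 1 burn out
  TTTTT
  TTTTT
  .TTTT
  TTTTT
  TFT..
  F.F.T
Step 2: 3 trees catch fire, 3 burn out
  TTTTT
  TTTTT
  .TTTT
  TFTTT
  F.F..
  ....T
Step 3: 3 trees catch fire, 3 burn out
  TTTTT
  TTTTT
  .FTTT
  F.FTT
  .....
  ....T
Step 4: 3 trees catch fire, 3 burn out
  TTTTT
  TFTTT
  ..FTT
  ...FT
  .....
  ....T
Step 5: 5 trees catch fire, 3 burn out
  TFTTT
  F.FTT
  ...FT
  ....F
  .....
  ....T

TFTTT
F.FTT
...FT
....F
.....
....T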